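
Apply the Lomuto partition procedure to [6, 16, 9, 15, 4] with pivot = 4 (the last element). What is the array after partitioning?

Lomuto partition with pivot = 4:

Initial array: [6, 16, 9, 15, 4]

arr[0]=6 > 4: no swap
arr[1]=16 > 4: no swap
arr[2]=9 > 4: no swap
arr[3]=15 > 4: no swap

Place pivot at position 0: [4, 16, 9, 15, 6]
Pivot position: 0

After partitioning with pivot 4, the array becomes [4, 16, 9, 15, 6]. The pivot is placed at index 0. All elements to the left of the pivot are <= 4, and all elements to the right are > 4.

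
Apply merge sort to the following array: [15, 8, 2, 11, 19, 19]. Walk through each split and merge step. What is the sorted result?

Merge sort trace:

Split: [15, 8, 2, 11, 19, 19] -> [15, 8, 2] and [11, 19, 19]
  Split: [15, 8, 2] -> [15] and [8, 2]
    Split: [8, 2] -> [8] and [2]
    Merge: [8] + [2] -> [2, 8]
  Merge: [15] + [2, 8] -> [2, 8, 15]
  Split: [11, 19, 19] -> [11] and [19, 19]
    Split: [19, 19] -> [19] and [19]
    Merge: [19] + [19] -> [19, 19]
  Merge: [11] + [19, 19] -> [11, 19, 19]
Merge: [2, 8, 15] + [11, 19, 19] -> [2, 8, 11, 15, 19, 19]

Final sorted array: [2, 8, 11, 15, 19, 19]

The merge sort proceeds by recursively splitting the array and merging sorted halves.
After all merges, the sorted array is [2, 8, 11, 15, 19, 19].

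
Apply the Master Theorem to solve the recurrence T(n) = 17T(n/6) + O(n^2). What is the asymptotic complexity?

Master Theorem for T(n) = 17T(n/6) + O(n^2):

a = 17, b = 6, c = 2
log_b(a) = log_6(17) = 1.5812

Case 3: c = 2 > log_6(17) = 1.5812
T(n) = O(n^2) = O(n^2)

For T(n) = 17T(n/6) + O(n^2): log_6(17) = 1.5812. This is Case 3 of the Master Theorem (c > log_b(a), work dominated by root), giving O(n^2).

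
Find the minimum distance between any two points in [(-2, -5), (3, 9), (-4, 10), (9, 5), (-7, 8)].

Computing all pairwise distances among 5 points:

d((-2, -5), (3, 9)) = 14.8661
d((-2, -5), (-4, 10)) = 15.1327
d((-2, -5), (9, 5)) = 14.8661
d((-2, -5), (-7, 8)) = 13.9284
d((3, 9), (-4, 10)) = 7.0711
d((3, 9), (9, 5)) = 7.2111
d((3, 9), (-7, 8)) = 10.0499
d((-4, 10), (9, 5)) = 13.9284
d((-4, 10), (-7, 8)) = 3.6056 <-- minimum
d((9, 5), (-7, 8)) = 16.2788

Closest pair: (-4, 10) and (-7, 8) with distance 3.6056

The closest pair is (-4, 10) and (-7, 8) with Euclidean distance 3.6056. For 5 points, brute-force pairwise comparison is shown above. For large n, the divide-and-conquer algorithm (sort by x, recurse on halves, check the dividing strip) achieves O(n log n).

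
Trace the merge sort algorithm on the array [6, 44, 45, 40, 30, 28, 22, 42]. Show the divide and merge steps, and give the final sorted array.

Merge sort trace:

Split: [6, 44, 45, 40, 30, 28, 22, 42] -> [6, 44, 45, 40] and [30, 28, 22, 42]
  Split: [6, 44, 45, 40] -> [6, 44] and [45, 40]
    Split: [6, 44] -> [6] and [44]
    Merge: [6] + [44] -> [6, 44]
    Split: [45, 40] -> [45] and [40]
    Merge: [45] + [40] -> [40, 45]
  Merge: [6, 44] + [40, 45] -> [6, 40, 44, 45]
  Split: [30, 28, 22, 42] -> [30, 28] and [22, 42]
    Split: [30, 28] -> [30] and [28]
    Merge: [30] + [28] -> [28, 30]
    Split: [22, 42] -> [22] and [42]
    Merge: [22] + [42] -> [22, 42]
  Merge: [28, 30] + [22, 42] -> [22, 28, 30, 42]
Merge: [6, 40, 44, 45] + [22, 28, 30, 42] -> [6, 22, 28, 30, 40, 42, 44, 45]

Final sorted array: [6, 22, 28, 30, 40, 42, 44, 45]

The merge sort proceeds by recursively splitting the array and merging sorted halves.
After all merges, the sorted array is [6, 22, 28, 30, 40, 42, 44, 45].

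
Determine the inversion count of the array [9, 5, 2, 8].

Finding inversions in [9, 5, 2, 8]:

(0, 1): arr[0]=9 > arr[1]=5
(0, 2): arr[0]=9 > arr[2]=2
(0, 3): arr[0]=9 > arr[3]=8
(1, 2): arr[1]=5 > arr[2]=2

Total inversions: 4

The array has 4 inversion(s): (0,1), (0,2), (0,3), (1,2). Each pair (i,j) satisfies i < j and arr[i] > arr[j].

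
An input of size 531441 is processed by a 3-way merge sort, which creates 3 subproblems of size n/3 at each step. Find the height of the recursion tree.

For divide and conquer with division factor 3:

Problem sizes at each level:
Level 0: 531441
Level 1: 177147
Level 2: 59049
Level 3: 19683
Level 4: 6561
Level 5: 2187
Level 6: 729
Level 7: 243
Level 8: 81
Level 9: 27
Level 10: 9
Level 11: 3
Level 12: 1

The root is level 0 and the size-1 base case is level 12 (the tree spans levels 0 through 12, i.e. 13 levels counting the root), so the depth is the number of divisions: log_3(531441) = 12

The recursion tree depth is log_3(531441) = 12. At each level, the problem size is divided by 3, so it takes 12 divisions to reduce to a base case of size 1. The algorithm makes 3 recursive calls at each level.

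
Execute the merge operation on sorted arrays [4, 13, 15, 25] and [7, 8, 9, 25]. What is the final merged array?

Merging process:

Compare 4 vs 7: take 4 from left. Merged: [4]
Compare 13 vs 7: take 7 from right. Merged: [4, 7]
Compare 13 vs 8: take 8 from right. Merged: [4, 7, 8]
Compare 13 vs 9: take 9 from right. Merged: [4, 7, 8, 9]
Compare 13 vs 25: take 13 from left. Merged: [4, 7, 8, 9, 13]
Compare 15 vs 25: take 15 from left. Merged: [4, 7, 8, 9, 13, 15]
Compare 25 vs 25: take 25 from left. Merged: [4, 7, 8, 9, 13, 15, 25]
Append remaining from right: [25]. Merged: [4, 7, 8, 9, 13, 15, 25, 25]

Final merged array: [4, 7, 8, 9, 13, 15, 25, 25]
Total comparisons: 7

The merged array is [4, 7, 8, 9, 13, 15, 25, 25], requiring 7 comparisons. The merge step runs in O(n) time where n is the total number of elements.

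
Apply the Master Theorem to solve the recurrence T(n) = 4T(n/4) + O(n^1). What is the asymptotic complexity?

Master Theorem for T(n) = 4T(n/4) + O(n^1):

a = 4, b = 4, c = 1
log_b(a) = log_4(4) = 1.0000

Case 2: c = 1 = log_4(4) = 1.0000
T(n) = O(n^1 log n) = O(n log n)

For T(n) = 4T(n/4) + O(n^1): log_4(4) = 1.0000. This is Case 2 of the Master Theorem (c = log_b(a), equal work at all levels), giving O(n log n).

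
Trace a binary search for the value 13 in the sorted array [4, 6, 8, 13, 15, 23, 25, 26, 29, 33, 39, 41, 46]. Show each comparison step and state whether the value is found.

Binary search for 13 in [4, 6, 8, 13, 15, 23, 25, 26, 29, 33, 39, 41, 46]:

lo=0, hi=12, mid=6, arr[mid]=25 -> 25 > 13, search left half
lo=0, hi=5, mid=2, arr[mid]=8 -> 8 < 13, search right half
lo=3, hi=5, mid=4, arr[mid]=15 -> 15 > 13, search left half
lo=3, hi=3, mid=3, arr[mid]=13 -> Found target at index 3!

Binary search finds 13 at index 3 after 4 comparisons. The search repeatedly halves the search space by comparing with the middle element.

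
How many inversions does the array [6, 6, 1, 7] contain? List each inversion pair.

Finding inversions in [6, 6, 1, 7]:

(0, 2): arr[0]=6 > arr[2]=1
(1, 2): arr[1]=6 > arr[2]=1

Total inversions: 2

The array has 2 inversion(s): (0,2), (1,2). Each pair (i,j) satisfies i < j and arr[i] > arr[j].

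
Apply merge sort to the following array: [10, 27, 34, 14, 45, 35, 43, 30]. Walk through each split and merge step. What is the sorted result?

Merge sort trace:

Split: [10, 27, 34, 14, 45, 35, 43, 30] -> [10, 27, 34, 14] and [45, 35, 43, 30]
  Split: [10, 27, 34, 14] -> [10, 27] and [34, 14]
    Split: [10, 27] -> [10] and [27]
    Merge: [10] + [27] -> [10, 27]
    Split: [34, 14] -> [34] and [14]
    Merge: [34] + [14] -> [14, 34]
  Merge: [10, 27] + [14, 34] -> [10, 14, 27, 34]
  Split: [45, 35, 43, 30] -> [45, 35] and [43, 30]
    Split: [45, 35] -> [45] and [35]
    Merge: [45] + [35] -> [35, 45]
    Split: [43, 30] -> [43] and [30]
    Merge: [43] + [30] -> [30, 43]
  Merge: [35, 45] + [30, 43] -> [30, 35, 43, 45]
Merge: [10, 14, 27, 34] + [30, 35, 43, 45] -> [10, 14, 27, 30, 34, 35, 43, 45]

Final sorted array: [10, 14, 27, 30, 34, 35, 43, 45]

The merge sort proceeds by recursively splitting the array and merging sorted halves.
After all merges, the sorted array is [10, 14, 27, 30, 34, 35, 43, 45].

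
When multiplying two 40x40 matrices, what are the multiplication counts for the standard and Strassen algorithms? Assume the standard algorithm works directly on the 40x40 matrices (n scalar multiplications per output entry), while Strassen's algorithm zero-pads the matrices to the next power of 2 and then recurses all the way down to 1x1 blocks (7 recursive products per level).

Matrix multiplication for 40x40 matrices:

Strassen's algorithm requires power-of-2 dimensions. Pad 40x40 to 64x64 (next power of 2).

Standard algorithm: 40^3 = 64000 multiplications
Strassen's algorithm: 7^(log2(64)) = 7^6 = 117649 multiplications
Difference: 64000 - 117649 = -53649 (Strassen uses MORE here due to padding overhead — for small or just-over-power-of-2 n, padding can outweigh the per-level savings)

Standard: 64000 multiplications (40^3). Strassen: 117649 multiplications (7^6, after padding to 64x64). Strassen reduces 8 recursive multiplications to 7 at each level.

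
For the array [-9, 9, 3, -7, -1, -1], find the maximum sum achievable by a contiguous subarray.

Using Kadane's algorithm on [-9, 9, 3, -7, -1, -1]:

Scanning through the array:
Position 1 (value 9): max_ending_here = 9, max_so_far = 9
Position 2 (value 3): max_ending_here = 12, max_so_far = 12
Position 3 (value -7): max_ending_here = 5, max_so_far = 12
Position 4 (value -1): max_ending_here = 4, max_so_far = 12
Position 5 (value -1): max_ending_here = 3, max_so_far = 12

Maximum subarray: [9, 3]
Maximum sum: 12

The maximum subarray is [9, 3] with sum 12. This subarray runs from index 1 to index 2.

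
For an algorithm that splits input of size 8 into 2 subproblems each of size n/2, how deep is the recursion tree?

For divide and conquer with division factor 2:

Problem sizes at each level:
Level 0: 8
Level 1: 4
Level 2: 2
Level 3: 1

The root is level 0 and the size-1 base case is level 3 (the tree spans levels 0 through 3, i.e. 4 levels counting the root), so the depth is the number of divisions: log_2(8) = 3

The recursion tree depth is log_2(8) = 3. At each level, the problem size is divided by 2, so it takes 3 divisions to reduce to a base case of size 1. The algorithm makes 2 recursive calls at each level.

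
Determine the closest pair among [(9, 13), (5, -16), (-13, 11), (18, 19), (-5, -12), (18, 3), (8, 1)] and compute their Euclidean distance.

Computing all pairwise distances among 7 points:

d((9, 13), (5, -16)) = 29.2746
d((9, 13), (-13, 11)) = 22.0907
d((9, 13), (18, 19)) = 10.8167
d((9, 13), (-5, -12)) = 28.6531
d((9, 13), (18, 3)) = 13.4536
d((9, 13), (8, 1)) = 12.0416
d((5, -16), (-13, 11)) = 32.45
d((5, -16), (18, 19)) = 37.3363
d((5, -16), (-5, -12)) = 10.7703
d((5, -16), (18, 3)) = 23.0217
d((5, -16), (8, 1)) = 17.2627
d((-13, 11), (18, 19)) = 32.0156
d((-13, 11), (-5, -12)) = 24.3516
d((-13, 11), (18, 3)) = 32.0156
d((-13, 11), (8, 1)) = 23.2594
d((18, 19), (-5, -12)) = 38.6005
d((18, 19), (18, 3)) = 16.0
d((18, 19), (8, 1)) = 20.5913
d((-5, -12), (18, 3)) = 27.4591
d((-5, -12), (8, 1)) = 18.3848
d((18, 3), (8, 1)) = 10.198 <-- minimum

Closest pair: (18, 3) and (8, 1) with distance 10.198

The closest pair is (18, 3) and (8, 1) with Euclidean distance 10.198. For 7 points, brute-force pairwise comparison is shown above. For large n, the divide-and-conquer algorithm (sort by x, recurse on halves, check the dividing strip) achieves O(n log n).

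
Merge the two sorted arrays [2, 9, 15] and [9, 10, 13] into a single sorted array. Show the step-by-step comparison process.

Merging process:

Compare 2 vs 9: take 2 from left. Merged: [2]
Compare 9 vs 9: take 9 from left. Merged: [2, 9]
Compare 15 vs 9: take 9 from right. Merged: [2, 9, 9]
Compare 15 vs 10: take 10 from right. Merged: [2, 9, 9, 10]
Compare 15 vs 13: take 13 from right. Merged: [2, 9, 9, 10, 13]
Append remaining from left: [15]. Merged: [2, 9, 9, 10, 13, 15]

Final merged array: [2, 9, 9, 10, 13, 15]
Total comparisons: 5

The merged array is [2, 9, 9, 10, 13, 15], requiring 5 comparisons. The merge step runs in O(n) time where n is the total number of elements.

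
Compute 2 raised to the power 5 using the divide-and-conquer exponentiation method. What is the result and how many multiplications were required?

Computing 2^5 by squaring (build up from 2^1; each line after the first costs one multiplication):

2^1 = 2
2^2 = (2^1)^2 = 2^2 = 4
2^4 = (2^2)^2 = 4^2 = 16
2^5 = 2 * 2^4 = 2 * 16 = 32

Result: 32
Multiplications needed: 3 (3 lines after 2^1)

2^5 = 32. Using exponentiation by squaring, this requires 3 multiplications. The key idea: if the exponent is even, square the half-power; if odd, multiply by the base once.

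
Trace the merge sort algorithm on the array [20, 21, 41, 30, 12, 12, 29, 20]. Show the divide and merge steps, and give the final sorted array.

Merge sort trace:

Split: [20, 21, 41, 30, 12, 12, 29, 20] -> [20, 21, 41, 30] and [12, 12, 29, 20]
  Split: [20, 21, 41, 30] -> [20, 21] and [41, 30]
    Split: [20, 21] -> [20] and [21]
    Merge: [20] + [21] -> [20, 21]
    Split: [41, 30] -> [41] and [30]
    Merge: [41] + [30] -> [30, 41]
  Merge: [20, 21] + [30, 41] -> [20, 21, 30, 41]
  Split: [12, 12, 29, 20] -> [12, 12] and [29, 20]
    Split: [12, 12] -> [12] and [12]
    Merge: [12] + [12] -> [12, 12]
    Split: [29, 20] -> [29] and [20]
    Merge: [29] + [20] -> [20, 29]
  Merge: [12, 12] + [20, 29] -> [12, 12, 20, 29]
Merge: [20, 21, 30, 41] + [12, 12, 20, 29] -> [12, 12, 20, 20, 21, 29, 30, 41]

Final sorted array: [12, 12, 20, 20, 21, 29, 30, 41]

The merge sort proceeds by recursively splitting the array and merging sorted halves.
After all merges, the sorted array is [12, 12, 20, 20, 21, 29, 30, 41].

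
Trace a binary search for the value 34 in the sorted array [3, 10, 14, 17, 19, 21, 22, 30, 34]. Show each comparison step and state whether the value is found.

Binary search for 34 in [3, 10, 14, 17, 19, 21, 22, 30, 34]:

lo=0, hi=8, mid=4, arr[mid]=19 -> 19 < 34, search right half
lo=5, hi=8, mid=6, arr[mid]=22 -> 22 < 34, search right half
lo=7, hi=8, mid=7, arr[mid]=30 -> 30 < 34, search right half
lo=8, hi=8, mid=8, arr[mid]=34 -> Found target at index 8!

Binary search finds 34 at index 8 after 4 comparisons. The search repeatedly halves the search space by comparing with the middle element.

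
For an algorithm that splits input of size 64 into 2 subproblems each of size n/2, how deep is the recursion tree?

For divide and conquer with division factor 2:

Problem sizes at each level:
Level 0: 64
Level 1: 32
Level 2: 16
Level 3: 8
Level 4: 4
Level 5: 2
Level 6: 1

The root is level 0 and the size-1 base case is level 6 (the tree spans levels 0 through 6, i.e. 7 levels counting the root), so the depth is the number of divisions: log_2(64) = 6

The recursion tree depth is log_2(64) = 6. At each level, the problem size is divided by 2, so it takes 6 divisions to reduce to a base case of size 1. The algorithm makes 2 recursive calls at each level.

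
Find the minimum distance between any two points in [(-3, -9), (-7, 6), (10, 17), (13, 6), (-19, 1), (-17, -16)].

Computing all pairwise distances among 6 points:

d((-3, -9), (-7, 6)) = 15.5242
d((-3, -9), (10, 17)) = 29.0689
d((-3, -9), (13, 6)) = 21.9317
d((-3, -9), (-19, 1)) = 18.868
d((-3, -9), (-17, -16)) = 15.6525
d((-7, 6), (10, 17)) = 20.2485
d((-7, 6), (13, 6)) = 20.0
d((-7, 6), (-19, 1)) = 13.0
d((-7, 6), (-17, -16)) = 24.1661
d((10, 17), (13, 6)) = 11.4018 <-- minimum
d((10, 17), (-19, 1)) = 33.121
d((10, 17), (-17, -16)) = 42.638
d((13, 6), (-19, 1)) = 32.3883
d((13, 6), (-17, -16)) = 37.2022
d((-19, 1), (-17, -16)) = 17.1172

Closest pair: (10, 17) and (13, 6) with distance 11.4018

The closest pair is (10, 17) and (13, 6) with Euclidean distance 11.4018. For 6 points, brute-force pairwise comparison is shown above. For large n, the divide-and-conquer algorithm (sort by x, recurse on halves, check the dividing strip) achieves O(n log n).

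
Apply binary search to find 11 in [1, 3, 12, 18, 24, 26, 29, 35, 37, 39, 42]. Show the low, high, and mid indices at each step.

Binary search for 11 in [1, 3, 12, 18, 24, 26, 29, 35, 37, 39, 42]:

lo=0, hi=10, mid=5, arr[mid]=26 -> 26 > 11, search left half
lo=0, hi=4, mid=2, arr[mid]=12 -> 12 > 11, search left half
lo=0, hi=1, mid=0, arr[mid]=1 -> 1 < 11, search right half
lo=1, hi=1, mid=1, arr[mid]=3 -> 3 < 11, search right half
lo=2 > hi=1, target 11 not found

Binary search determines that 11 is not in the array after 4 comparisons. The search space was exhausted without finding the target.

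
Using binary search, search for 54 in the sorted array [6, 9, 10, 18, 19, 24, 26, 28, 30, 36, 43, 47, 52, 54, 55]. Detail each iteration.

Binary search for 54 in [6, 9, 10, 18, 19, 24, 26, 28, 30, 36, 43, 47, 52, 54, 55]:

lo=0, hi=14, mid=7, arr[mid]=28 -> 28 < 54, search right half
lo=8, hi=14, mid=11, arr[mid]=47 -> 47 < 54, search right half
lo=12, hi=14, mid=13, arr[mid]=54 -> Found target at index 13!

Binary search finds 54 at index 13 after 3 comparisons. The search repeatedly halves the search space by comparing with the middle element.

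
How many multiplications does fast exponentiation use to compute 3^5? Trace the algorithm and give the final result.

Computing 3^5 by squaring (build up from 3^1; each line after the first costs one multiplication):

3^1 = 3
3^2 = (3^1)^2 = 3^2 = 9
3^4 = (3^2)^2 = 9^2 = 81
3^5 = 3 * 3^4 = 3 * 81 = 243

Result: 243
Multiplications needed: 3 (3 lines after 3^1)

3^5 = 243. Using exponentiation by squaring, this requires 3 multiplications. The key idea: if the exponent is even, square the half-power; if odd, multiply by the base once.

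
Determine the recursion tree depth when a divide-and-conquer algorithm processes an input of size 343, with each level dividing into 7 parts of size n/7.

For divide and conquer with division factor 7:

Problem sizes at each level:
Level 0: 343
Level 1: 49
Level 2: 7
Level 3: 1

The root is level 0 and the size-1 base case is level 3 (the tree spans levels 0 through 3, i.e. 4 levels counting the root), so the depth is the number of divisions: log_7(343) = 3

The recursion tree depth is log_7(343) = 3. At each level, the problem size is divided by 7, so it takes 3 divisions to reduce to a base case of size 1. The algorithm makes 7 recursive calls at each level.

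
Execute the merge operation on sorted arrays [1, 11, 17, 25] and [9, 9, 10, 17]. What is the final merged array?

Merging process:

Compare 1 vs 9: take 1 from left. Merged: [1]
Compare 11 vs 9: take 9 from right. Merged: [1, 9]
Compare 11 vs 9: take 9 from right. Merged: [1, 9, 9]
Compare 11 vs 10: take 10 from right. Merged: [1, 9, 9, 10]
Compare 11 vs 17: take 11 from left. Merged: [1, 9, 9, 10, 11]
Compare 17 vs 17: take 17 from left. Merged: [1, 9, 9, 10, 11, 17]
Compare 25 vs 17: take 17 from right. Merged: [1, 9, 9, 10, 11, 17, 17]
Append remaining from left: [25]. Merged: [1, 9, 9, 10, 11, 17, 17, 25]

Final merged array: [1, 9, 9, 10, 11, 17, 17, 25]
Total comparisons: 7

The merged array is [1, 9, 9, 10, 11, 17, 17, 25], requiring 7 comparisons. The merge step runs in O(n) time where n is the total number of elements.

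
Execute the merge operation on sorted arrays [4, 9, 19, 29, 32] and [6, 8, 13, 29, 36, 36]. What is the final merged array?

Merging process:

Compare 4 vs 6: take 4 from left. Merged: [4]
Compare 9 vs 6: take 6 from right. Merged: [4, 6]
Compare 9 vs 8: take 8 from right. Merged: [4, 6, 8]
Compare 9 vs 13: take 9 from left. Merged: [4, 6, 8, 9]
Compare 19 vs 13: take 13 from right. Merged: [4, 6, 8, 9, 13]
Compare 19 vs 29: take 19 from left. Merged: [4, 6, 8, 9, 13, 19]
Compare 29 vs 29: take 29 from left. Merged: [4, 6, 8, 9, 13, 19, 29]
Compare 32 vs 29: take 29 from right. Merged: [4, 6, 8, 9, 13, 19, 29, 29]
Compare 32 vs 36: take 32 from left. Merged: [4, 6, 8, 9, 13, 19, 29, 29, 32]
Append remaining from right: [36, 36]. Merged: [4, 6, 8, 9, 13, 19, 29, 29, 32, 36, 36]

Final merged array: [4, 6, 8, 9, 13, 19, 29, 29, 32, 36, 36]
Total comparisons: 9

The merged array is [4, 6, 8, 9, 13, 19, 29, 29, 32, 36, 36], requiring 9 comparisons. The merge step runs in O(n) time where n is the total number of elements.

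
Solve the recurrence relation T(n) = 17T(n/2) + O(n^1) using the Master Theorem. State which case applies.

Master Theorem for T(n) = 17T(n/2) + O(n^1):

a = 17, b = 2, c = 1
log_b(a) = log_2(17) = 4.0875

Case 1: c = 1 < log_2(17) = 4.0875
T(n) = O(n^(log_2 17))

For T(n) = 17T(n/2) + O(n^1): log_2(17) = 4.0875. This is Case 1 of the Master Theorem (c < log_b(a), work dominated by leaves), giving O(n^(log_2 17)).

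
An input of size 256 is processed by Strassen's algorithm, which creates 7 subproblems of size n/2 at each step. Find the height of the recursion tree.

For divide and conquer with division factor 2:

Problem sizes at each level:
Level 0: 256
Level 1: 128
Level 2: 64
Level 3: 32
Level 4: 16
Level 5: 8
Level 6: 4
Level 7: 2
Level 8: 1

The root is level 0 and the size-1 base case is level 8 (the tree spans levels 0 through 8, i.e. 9 levels counting the root), so the depth is the number of divisions: log_2(256) = 8

The recursion tree depth is log_2(256) = 8. At each level, the problem size is divided by 2, so it takes 8 divisions to reduce to a base case of size 1. The algorithm makes 7 recursive calls at each level.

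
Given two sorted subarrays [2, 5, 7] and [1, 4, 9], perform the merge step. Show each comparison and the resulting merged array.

Merging process:

Compare 2 vs 1: take 1 from right. Merged: [1]
Compare 2 vs 4: take 2 from left. Merged: [1, 2]
Compare 5 vs 4: take 4 from right. Merged: [1, 2, 4]
Compare 5 vs 9: take 5 from left. Merged: [1, 2, 4, 5]
Compare 7 vs 9: take 7 from left. Merged: [1, 2, 4, 5, 7]
Append remaining from right: [9]. Merged: [1, 2, 4, 5, 7, 9]

Final merged array: [1, 2, 4, 5, 7, 9]
Total comparisons: 5

The merged array is [1, 2, 4, 5, 7, 9], requiring 5 comparisons. The merge step runs in O(n) time where n is the total number of elements.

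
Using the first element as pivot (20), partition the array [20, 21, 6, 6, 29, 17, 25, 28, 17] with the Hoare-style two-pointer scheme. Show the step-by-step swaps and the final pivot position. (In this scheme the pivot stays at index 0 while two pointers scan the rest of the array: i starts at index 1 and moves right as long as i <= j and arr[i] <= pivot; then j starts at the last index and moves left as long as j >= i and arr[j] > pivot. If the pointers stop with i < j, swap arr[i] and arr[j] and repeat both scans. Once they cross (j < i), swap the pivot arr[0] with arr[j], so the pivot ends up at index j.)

Hoare-style two-pointer partition with pivot = 20:

Initial array: [20, 21, 6, 6, 29, 17, 25, 28, 17]

Pointers start at i = 1, j = 8.
i stops at index 1 (arr[1]=21 > 20), j stops at index 8 (arr[8]=17 <= 20): swap arr[1] and arr[8], array becomes [20, 17, 6, 6, 29, 17, 25, 28, 21]
i stops at index 4 (arr[4]=29 > 20), j stops at index 5 (arr[5]=17 <= 20): swap arr[4] and arr[5], array becomes [20, 17, 6, 6, 17, 29, 25, 28, 21]
i ends at 5, j ends at 4: the pointers have crossed (j < i), so scanning stops.

Swap pivot arr[0] with arr[4] to place pivot at position 4: [17, 17, 6, 6, 20, 29, 25, 28, 21]
Pivot position: 4

After partitioning with pivot 20, the array becomes [17, 17, 6, 6, 20, 29, 25, 28, 21]. The pivot is placed at index 4. All elements to the left of the pivot are <= 20, and all elements to the right are > 20.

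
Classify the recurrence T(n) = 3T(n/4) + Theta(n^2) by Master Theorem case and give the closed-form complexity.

Master Theorem for T(n) = 3T(n/4) + O(n^2):

a = 3, b = 4, c = 2
log_b(a) = log_4(3) = 0.7925

Case 3: c = 2 > log_4(3) = 0.7925
T(n) = O(n^2) = O(n^2)

For T(n) = 3T(n/4) + O(n^2): log_4(3) = 0.7925. This is Case 3 of the Master Theorem (c > log_b(a), work dominated by root), giving O(n^2).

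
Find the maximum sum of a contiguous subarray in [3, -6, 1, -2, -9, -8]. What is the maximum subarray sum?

Using Kadane's algorithm on [3, -6, 1, -2, -9, -8]:

Scanning through the array:
Position 1 (value -6): max_ending_here = -3, max_so_far = 3
Position 2 (value 1): max_ending_here = 1, max_so_far = 3
Position 3 (value -2): max_ending_here = -1, max_so_far = 3
Position 4 (value -9): max_ending_here = -9, max_so_far = 3
Position 5 (value -8): max_ending_here = -8, max_so_far = 3

Maximum subarray: [3]
Maximum sum: 3

The maximum subarray is [3] with sum 3. This subarray runs from index 0 to index 0.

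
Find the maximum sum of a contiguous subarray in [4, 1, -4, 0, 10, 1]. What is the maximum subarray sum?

Using Kadane's algorithm on [4, 1, -4, 0, 10, 1]:

Scanning through the array:
Position 1 (value 1): max_ending_here = 5, max_so_far = 5
Position 2 (value -4): max_ending_here = 1, max_so_far = 5
Position 3 (value 0): max_ending_here = 1, max_so_far = 5
Position 4 (value 10): max_ending_here = 11, max_so_far = 11
Position 5 (value 1): max_ending_here = 12, max_so_far = 12

Maximum subarray: [4, 1, -4, 0, 10, 1]
Maximum sum: 12

The maximum subarray is [4, 1, -4, 0, 10, 1] with sum 12. This subarray runs from index 0 to index 5.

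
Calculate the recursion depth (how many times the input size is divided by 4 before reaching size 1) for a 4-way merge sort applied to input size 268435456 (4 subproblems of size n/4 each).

For divide and conquer with division factor 4:

Problem sizes at each level:
Level 0: 268435456
Level 1: 67108864
Level 2: 16777216
Level 3: 4194304
Level 4: 1048576
Level 5: 262144
Level 6: 65536
Level 7: 16384
Level 8: 4096
Level 9: 1024
Level 10: 256
Level 11: 64
Level 12: 16
Level 13: 4
Level 14: 1

The root is level 0 and the size-1 base case is level 14 (the tree spans levels 0 through 14, i.e. 15 levels counting the root), so the depth is the number of divisions: log_4(268435456) = 14

The recursion tree depth is log_4(268435456) = 14. At each level, the problem size is divided by 4, so it takes 14 divisions to reduce to a base case of size 1. The algorithm makes 4 recursive calls at each level.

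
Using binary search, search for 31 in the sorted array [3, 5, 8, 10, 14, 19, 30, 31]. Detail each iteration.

Binary search for 31 in [3, 5, 8, 10, 14, 19, 30, 31]:

lo=0, hi=7, mid=3, arr[mid]=10 -> 10 < 31, search right half
lo=4, hi=7, mid=5, arr[mid]=19 -> 19 < 31, search right half
lo=6, hi=7, mid=6, arr[mid]=30 -> 30 < 31, search right half
lo=7, hi=7, mid=7, arr[mid]=31 -> Found target at index 7!

Binary search finds 31 at index 7 after 4 comparisons. The search repeatedly halves the search space by comparing with the middle element.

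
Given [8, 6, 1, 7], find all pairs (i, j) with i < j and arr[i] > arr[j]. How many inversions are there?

Finding inversions in [8, 6, 1, 7]:

(0, 1): arr[0]=8 > arr[1]=6
(0, 2): arr[0]=8 > arr[2]=1
(0, 3): arr[0]=8 > arr[3]=7
(1, 2): arr[1]=6 > arr[2]=1

Total inversions: 4

The array has 4 inversion(s): (0,1), (0,2), (0,3), (1,2). Each pair (i,j) satisfies i < j and arr[i] > arr[j].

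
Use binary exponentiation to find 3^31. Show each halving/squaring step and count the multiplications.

Computing 3^31 by squaring (build up from 3^1; each line after the first costs one multiplication):

3^1 = 3
3^2 = (3^1)^2 = 3^2 = 9
3^3 = 3 * 3^2 = 3 * 9 = 27
3^6 = (3^3)^2 = 27^2 = 729
3^7 = 3 * 3^6 = 3 * 729 = 2187
3^14 = (3^7)^2 = 2187^2 = 4782969
3^15 = 3 * 3^14 = 3 * 4782969 = 14348907
3^30 = (3^15)^2 = 14348907^2 = 205891132094649
3^31 = 3 * 3^30 = 3 * 205891132094649 = 617673396283947

Result: 617673396283947
Multiplications needed: 8 (8 lines after 3^1)

3^31 = 617673396283947. Using exponentiation by squaring, this requires 8 multiplications. The key idea: if the exponent is even, square the half-power; if odd, multiply by the base once.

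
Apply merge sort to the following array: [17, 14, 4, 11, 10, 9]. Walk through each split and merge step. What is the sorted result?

Merge sort trace:

Split: [17, 14, 4, 11, 10, 9] -> [17, 14, 4] and [11, 10, 9]
  Split: [17, 14, 4] -> [17] and [14, 4]
    Split: [14, 4] -> [14] and [4]
    Merge: [14] + [4] -> [4, 14]
  Merge: [17] + [4, 14] -> [4, 14, 17]
  Split: [11, 10, 9] -> [11] and [10, 9]
    Split: [10, 9] -> [10] and [9]
    Merge: [10] + [9] -> [9, 10]
  Merge: [11] + [9, 10] -> [9, 10, 11]
Merge: [4, 14, 17] + [9, 10, 11] -> [4, 9, 10, 11, 14, 17]

Final sorted array: [4, 9, 10, 11, 14, 17]

The merge sort proceeds by recursively splitting the array and merging sorted halves.
After all merges, the sorted array is [4, 9, 10, 11, 14, 17].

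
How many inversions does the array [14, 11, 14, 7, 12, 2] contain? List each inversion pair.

Finding inversions in [14, 11, 14, 7, 12, 2]:

(0, 1): arr[0]=14 > arr[1]=11
(0, 3): arr[0]=14 > arr[3]=7
(0, 4): arr[0]=14 > arr[4]=12
(0, 5): arr[0]=14 > arr[5]=2
(1, 3): arr[1]=11 > arr[3]=7
(1, 5): arr[1]=11 > arr[5]=2
(2, 3): arr[2]=14 > arr[3]=7
(2, 4): arr[2]=14 > arr[4]=12
(2, 5): arr[2]=14 > arr[5]=2
(3, 5): arr[3]=7 > arr[5]=2
(4, 5): arr[4]=12 > arr[5]=2

Total inversions: 11

The array has 11 inversion(s): (0,1), (0,3), (0,4), (0,5), (1,3), (1,5), (2,3), (2,4), (2,5), (3,5), (4,5). Each pair (i,j) satisfies i < j and arr[i] > arr[j].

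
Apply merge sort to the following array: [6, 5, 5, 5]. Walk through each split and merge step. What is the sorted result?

Merge sort trace:

Split: [6, 5, 5, 5] -> [6, 5] and [5, 5]
  Split: [6, 5] -> [6] and [5]
  Merge: [6] + [5] -> [5, 6]
  Split: [5, 5] -> [5] and [5]
  Merge: [5] + [5] -> [5, 5]
Merge: [5, 6] + [5, 5] -> [5, 5, 5, 6]

Final sorted array: [5, 5, 5, 6]

The merge sort proceeds by recursively splitting the array and merging sorted halves.
After all merges, the sorted array is [5, 5, 5, 6].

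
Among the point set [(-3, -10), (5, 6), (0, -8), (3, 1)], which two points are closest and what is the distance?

Computing all pairwise distances among 4 points:

d((-3, -10), (5, 6)) = 17.8885
d((-3, -10), (0, -8)) = 3.6056 <-- minimum
d((-3, -10), (3, 1)) = 12.53
d((5, 6), (0, -8)) = 14.8661
d((5, 6), (3, 1)) = 5.3852
d((0, -8), (3, 1)) = 9.4868

Closest pair: (-3, -10) and (0, -8) with distance 3.6056

The closest pair is (-3, -10) and (0, -8) with Euclidean distance 3.6056. For 4 points, brute-force pairwise comparison is shown above. For large n, the divide-and-conquer algorithm (sort by x, recurse on halves, check the dividing strip) achieves O(n log n).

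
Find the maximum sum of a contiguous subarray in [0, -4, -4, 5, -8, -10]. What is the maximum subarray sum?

Using Kadane's algorithm on [0, -4, -4, 5, -8, -10]:

Scanning through the array:
Position 1 (value -4): max_ending_here = -4, max_so_far = 0
Position 2 (value -4): max_ending_here = -4, max_so_far = 0
Position 3 (value 5): max_ending_here = 5, max_so_far = 5
Position 4 (value -8): max_ending_here = -3, max_so_far = 5
Position 5 (value -10): max_ending_here = -10, max_so_far = 5

Maximum subarray: [5]
Maximum sum: 5

The maximum subarray is [5] with sum 5. This subarray runs from index 3 to index 3.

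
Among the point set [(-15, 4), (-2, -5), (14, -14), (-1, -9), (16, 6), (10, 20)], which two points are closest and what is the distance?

Computing all pairwise distances among 6 points:

d((-15, 4), (-2, -5)) = 15.8114
d((-15, 4), (14, -14)) = 34.1321
d((-15, 4), (-1, -9)) = 19.105
d((-15, 4), (16, 6)) = 31.0644
d((-15, 4), (10, 20)) = 29.6816
d((-2, -5), (14, -14)) = 18.3576
d((-2, -5), (-1, -9)) = 4.1231 <-- minimum
d((-2, -5), (16, 6)) = 21.095
d((-2, -5), (10, 20)) = 27.7308
d((14, -14), (-1, -9)) = 15.8114
d((14, -14), (16, 6)) = 20.0998
d((14, -14), (10, 20)) = 34.2345
d((-1, -9), (16, 6)) = 22.6716
d((-1, -9), (10, 20)) = 31.0161
d((16, 6), (10, 20)) = 15.2315

Closest pair: (-2, -5) and (-1, -9) with distance 4.1231

The closest pair is (-2, -5) and (-1, -9) with Euclidean distance 4.1231. For 6 points, brute-force pairwise comparison is shown above. For large n, the divide-and-conquer algorithm (sort by x, recurse on halves, check the dividing strip) achieves O(n log n).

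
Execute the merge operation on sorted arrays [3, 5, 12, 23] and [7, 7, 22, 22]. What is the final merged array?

Merging process:

Compare 3 vs 7: take 3 from left. Merged: [3]
Compare 5 vs 7: take 5 from left. Merged: [3, 5]
Compare 12 vs 7: take 7 from right. Merged: [3, 5, 7]
Compare 12 vs 7: take 7 from right. Merged: [3, 5, 7, 7]
Compare 12 vs 22: take 12 from left. Merged: [3, 5, 7, 7, 12]
Compare 23 vs 22: take 22 from right. Merged: [3, 5, 7, 7, 12, 22]
Compare 23 vs 22: take 22 from right. Merged: [3, 5, 7, 7, 12, 22, 22]
Append remaining from left: [23]. Merged: [3, 5, 7, 7, 12, 22, 22, 23]

Final merged array: [3, 5, 7, 7, 12, 22, 22, 23]
Total comparisons: 7

The merged array is [3, 5, 7, 7, 12, 22, 22, 23], requiring 7 comparisons. The merge step runs in O(n) time where n is the total number of elements.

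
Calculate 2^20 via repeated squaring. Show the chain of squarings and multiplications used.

Computing 2^20 by squaring (build up from 2^1; each line after the first costs one multiplication):

2^1 = 2
2^2 = (2^1)^2 = 2^2 = 4
2^4 = (2^2)^2 = 4^2 = 16
2^5 = 2 * 2^4 = 2 * 16 = 32
2^10 = (2^5)^2 = 32^2 = 1024
2^20 = (2^10)^2 = 1024^2 = 1048576

Result: 1048576
Multiplications needed: 5 (5 lines after 2^1)

2^20 = 1048576. Using exponentiation by squaring, this requires 5 multiplications. The key idea: if the exponent is even, square the half-power; if odd, multiply by the base once.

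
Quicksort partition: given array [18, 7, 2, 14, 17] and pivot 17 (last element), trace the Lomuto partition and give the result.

Lomuto partition with pivot = 17:

Initial array: [18, 7, 2, 14, 17]

arr[0]=18 > 17: no swap
arr[1]=7 <= 17: swap with position 0, array becomes [7, 18, 2, 14, 17]
arr[2]=2 <= 17: swap with position 1, array becomes [7, 2, 18, 14, 17]
arr[3]=14 <= 17: swap with position 2, array becomes [7, 2, 14, 18, 17]

Place pivot at position 3: [7, 2, 14, 17, 18]
Pivot position: 3

After partitioning with pivot 17, the array becomes [7, 2, 14, 17, 18]. The pivot is placed at index 3. All elements to the left of the pivot are <= 17, and all elements to the right are > 17.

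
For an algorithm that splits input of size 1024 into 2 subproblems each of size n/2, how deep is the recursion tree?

For divide and conquer with division factor 2:

Problem sizes at each level:
Level 0: 1024
Level 1: 512
Level 2: 256
Level 3: 128
Level 4: 64
Level 5: 32
Level 6: 16
Level 7: 8
Level 8: 4
Level 9: 2
Level 10: 1

The root is level 0 and the size-1 base case is level 10 (the tree spans levels 0 through 10, i.e. 11 levels counting the root), so the depth is the number of divisions: log_2(1024) = 10

The recursion tree depth is log_2(1024) = 10. At each level, the problem size is divided by 2, so it takes 10 divisions to reduce to a base case of size 1. The algorithm makes 2 recursive calls at each level.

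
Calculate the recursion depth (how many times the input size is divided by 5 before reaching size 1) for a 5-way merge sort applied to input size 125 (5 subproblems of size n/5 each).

For divide and conquer with division factor 5:

Problem sizes at each level:
Level 0: 125
Level 1: 25
Level 2: 5
Level 3: 1

The root is level 0 and the size-1 base case is level 3 (the tree spans levels 0 through 3, i.e. 4 levels counting the root), so the depth is the number of divisions: log_5(125) = 3

The recursion tree depth is log_5(125) = 3. At each level, the problem size is divided by 5, so it takes 3 divisions to reduce to a base case of size 1. The algorithm makes 5 recursive calls at each level.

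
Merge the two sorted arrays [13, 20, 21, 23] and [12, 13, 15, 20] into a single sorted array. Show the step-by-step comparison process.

Merging process:

Compare 13 vs 12: take 12 from right. Merged: [12]
Compare 13 vs 13: take 13 from left. Merged: [12, 13]
Compare 20 vs 13: take 13 from right. Merged: [12, 13, 13]
Compare 20 vs 15: take 15 from right. Merged: [12, 13, 13, 15]
Compare 20 vs 20: take 20 from left. Merged: [12, 13, 13, 15, 20]
Compare 21 vs 20: take 20 from right. Merged: [12, 13, 13, 15, 20, 20]
Append remaining from left: [21, 23]. Merged: [12, 13, 13, 15, 20, 20, 21, 23]

Final merged array: [12, 13, 13, 15, 20, 20, 21, 23]
Total comparisons: 6

The merged array is [12, 13, 13, 15, 20, 20, 21, 23], requiring 6 comparisons. The merge step runs in O(n) time where n is the total number of elements.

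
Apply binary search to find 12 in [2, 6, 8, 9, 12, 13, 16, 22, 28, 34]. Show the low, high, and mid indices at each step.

Binary search for 12 in [2, 6, 8, 9, 12, 13, 16, 22, 28, 34]:

lo=0, hi=9, mid=4, arr[mid]=12 -> Found target at index 4!

Binary search finds 12 at index 4 after 1 comparisons. The search repeatedly halves the search space by comparing with the middle element.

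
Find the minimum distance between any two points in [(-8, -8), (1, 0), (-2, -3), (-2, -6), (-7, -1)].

Computing all pairwise distances among 5 points:

d((-8, -8), (1, 0)) = 12.0416
d((-8, -8), (-2, -3)) = 7.8102
d((-8, -8), (-2, -6)) = 6.3246
d((-8, -8), (-7, -1)) = 7.0711
d((1, 0), (-2, -3)) = 4.2426
d((1, 0), (-2, -6)) = 6.7082
d((1, 0), (-7, -1)) = 8.0623
d((-2, -3), (-2, -6)) = 3.0 <-- minimum
d((-2, -3), (-7, -1)) = 5.3852
d((-2, -6), (-7, -1)) = 7.0711

Closest pair: (-2, -3) and (-2, -6) with distance 3.0

The closest pair is (-2, -3) and (-2, -6) with Euclidean distance 3.0. For 5 points, brute-force pairwise comparison is shown above. For large n, the divide-and-conquer algorithm (sort by x, recurse on halves, check the dividing strip) achieves O(n log n).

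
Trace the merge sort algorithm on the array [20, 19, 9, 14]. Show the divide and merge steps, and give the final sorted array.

Merge sort trace:

Split: [20, 19, 9, 14] -> [20, 19] and [9, 14]
  Split: [20, 19] -> [20] and [19]
  Merge: [20] + [19] -> [19, 20]
  Split: [9, 14] -> [9] and [14]
  Merge: [9] + [14] -> [9, 14]
Merge: [19, 20] + [9, 14] -> [9, 14, 19, 20]

Final sorted array: [9, 14, 19, 20]

The merge sort proceeds by recursively splitting the array and merging sorted halves.
After all merges, the sorted array is [9, 14, 19, 20].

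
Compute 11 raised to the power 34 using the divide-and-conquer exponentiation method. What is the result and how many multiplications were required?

Computing 11^34 by squaring (build up from 11^1; each line after the first costs one multiplication):

11^1 = 11
11^2 = (11^1)^2 = 11^2 = 121
11^4 = (11^2)^2 = 121^2 = 14641
11^8 = (11^4)^2 = 14641^2 = 214358881
11^16 = (11^8)^2 = 214358881^2 = 45949729863572161
11^17 = 11 * 11^16 = 11 * 45949729863572161 = 505447028499293771
11^34 = (11^17)^2 = 505447028499293771^2 = 255476698618765889551019445759400441

Result: 255476698618765889551019445759400441
Multiplications needed: 6 (6 lines after 11^1)

11^34 = 255476698618765889551019445759400441. Using exponentiation by squaring, this requires 6 multiplications. The key idea: if the exponent is even, square the half-power; if odd, multiply by the base once.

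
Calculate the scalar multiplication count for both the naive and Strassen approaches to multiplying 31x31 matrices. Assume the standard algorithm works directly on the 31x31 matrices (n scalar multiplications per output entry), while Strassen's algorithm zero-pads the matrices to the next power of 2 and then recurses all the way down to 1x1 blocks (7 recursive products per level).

Matrix multiplication for 31x31 matrices:

Strassen's algorithm requires power-of-2 dimensions. Pad 31x31 to 32x32 (next power of 2).

Standard algorithm: 31^3 = 29791 multiplications
Strassen's algorithm: 7^(log2(32)) = 7^5 = 16807 multiplications
Savings: 29791 - 16807 = 12984 multiplications

Standard: 29791 multiplications (31^3). Strassen: 16807 multiplications (7^5, after padding to 32x32). Strassen reduces 8 recursive multiplications to 7 at each level.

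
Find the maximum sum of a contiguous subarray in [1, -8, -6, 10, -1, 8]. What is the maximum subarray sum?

Using Kadane's algorithm on [1, -8, -6, 10, -1, 8]:

Scanning through the array:
Position 1 (value -8): max_ending_here = -7, max_so_far = 1
Position 2 (value -6): max_ending_here = -6, max_so_far = 1
Position 3 (value 10): max_ending_here = 10, max_so_far = 10
Position 4 (value -1): max_ending_here = 9, max_so_far = 10
Position 5 (value 8): max_ending_here = 17, max_so_far = 17

Maximum subarray: [10, -1, 8]
Maximum sum: 17

The maximum subarray is [10, -1, 8] with sum 17. This subarray runs from index 3 to index 5.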